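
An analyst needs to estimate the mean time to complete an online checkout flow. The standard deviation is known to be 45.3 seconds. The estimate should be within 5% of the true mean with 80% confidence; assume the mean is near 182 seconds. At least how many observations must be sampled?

For a mean, the margin of error is E = z·σ/√n, so n = (zσ/E)².
At 80% confidence, z = 1.282.
E = 5% of 182 = 9.1 seconds.
n = (1.282 × 45.3 / 9.1)² = 40.73
Round up: n = 41.

41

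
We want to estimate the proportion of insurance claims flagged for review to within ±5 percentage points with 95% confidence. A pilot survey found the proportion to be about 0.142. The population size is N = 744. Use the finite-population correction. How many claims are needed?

n = 150

For a proportion with margin E = 0.05 at 95% confidence, z = 1.960.
n = p̂(1−p̂)(z/E)² = 0.142 × 0.858 × (1.960/0.05)² = 187.22 — call this n₀.
Finite-population correction with N = 744: n = n₀ / (1 + (n₀−1)/N) = 187.22 / 1.25 = 149.78
Round up: n = 150.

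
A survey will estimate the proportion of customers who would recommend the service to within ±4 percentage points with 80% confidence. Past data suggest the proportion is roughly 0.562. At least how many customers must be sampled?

For a proportion with margin E = 0.04 at 80% confidence, z = 1.282.
n = p̂(1−p̂)(z/E)² = 0.562 × 0.438 × (1.282/0.04)² = 252.85
Round up: n = 253.

253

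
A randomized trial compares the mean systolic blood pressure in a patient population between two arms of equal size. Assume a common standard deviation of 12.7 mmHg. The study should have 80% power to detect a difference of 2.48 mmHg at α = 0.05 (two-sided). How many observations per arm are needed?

For two equal groups, n per group = 2·((z_{α/2} + z_β)·σ/δ)².
z_{α/2} = 1.960; z_β = 0.842 (power 80%).
n = 2 × (2.802 × 12.7 / 2.48)² = 2 × 205.89 = 411.78
Round up: n = 412 per group.

412 per group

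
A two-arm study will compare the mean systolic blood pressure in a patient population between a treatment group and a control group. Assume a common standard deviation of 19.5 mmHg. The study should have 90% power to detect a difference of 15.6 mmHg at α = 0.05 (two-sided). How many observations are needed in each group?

33 per group

For two equal groups, n per group = 2·((z_{α/2} + z_β)·σ/δ)².
z_{α/2} = 1.960; z_β = 1.282 (power 90%).
n = 2 × (3.242 × 19.5 / 15.6)² = 2 × 16.42 = 32.84
Round up: n = 33 per group.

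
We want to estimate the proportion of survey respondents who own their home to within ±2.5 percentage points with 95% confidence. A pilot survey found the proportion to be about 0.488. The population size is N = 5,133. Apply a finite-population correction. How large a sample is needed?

1183

For a proportion with margin E = 0.025 at 95% confidence, z = 1.960.
n = p̂(1−p̂)(z/E)² = 0.488 × 0.512 × (1.960/0.025)² = 1535.75 — call this n₀.
Finite-population correction with N = 5,133: n = n₀ / (1 + (n₀−1)/N) = 1535.75 / 1.299 = 1182.26
Round up: n = 1183.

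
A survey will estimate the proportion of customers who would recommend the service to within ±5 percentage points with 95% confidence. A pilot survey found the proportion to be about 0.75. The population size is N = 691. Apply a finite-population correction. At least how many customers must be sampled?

For a proportion with margin E = 0.05 at 95% confidence, z = 1.960.
n = p̂(1−p̂)(z/E)² = 0.75 × 0.25 × (1.960/0.05)² = 288.12 — call this n₀.
Finite-population correction with N = 691: n = n₀ / (1 + (n₀−1)/N) = 288.12 / 1.416 = 203.47
Round up: n = 204.

204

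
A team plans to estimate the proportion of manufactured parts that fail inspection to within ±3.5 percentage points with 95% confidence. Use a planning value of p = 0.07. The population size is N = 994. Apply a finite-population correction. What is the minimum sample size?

170

For a proportion with margin E = 0.035 at 95% confidence, z = 1.960.
n = p̂(1−p̂)(z/E)² = 0.07 × 0.93 × (1.960/0.035)² = 204.15 — call this n₀.
Finite-population correction with N = 994: n = n₀ / (1 + (n₀−1)/N) = 204.15 / 1.204 = 169.56
Round up: n = 170.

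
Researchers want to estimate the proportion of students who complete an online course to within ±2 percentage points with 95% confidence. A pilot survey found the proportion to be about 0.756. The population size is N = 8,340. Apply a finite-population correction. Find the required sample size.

n = 1462

For a proportion with margin E = 0.02 at 95% confidence, z = 1.960.
n = p̂(1−p̂)(z/E)² = 0.756 × 0.244 × (1.960/0.02)² = 1771.59 — call this n₀.
Finite-population correction with N = 8,340: n = n₀ / (1 + (n₀−1)/N) = 1771.59 / 1.212 = 1461.71
Round up: n = 1462.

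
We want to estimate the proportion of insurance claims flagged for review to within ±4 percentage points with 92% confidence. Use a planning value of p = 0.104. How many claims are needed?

For a proportion with margin E = 0.04 at 92% confidence, z = 1.751.
n = p̂(1−p̂)(z/E)² = 0.104 × 0.896 × (1.751/0.04)² = 178.56
Round up: n = 179.

179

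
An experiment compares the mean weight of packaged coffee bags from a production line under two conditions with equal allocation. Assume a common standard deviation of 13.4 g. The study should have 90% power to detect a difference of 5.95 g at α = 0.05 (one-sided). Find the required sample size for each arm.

For two equal groups, n per group = 2·((z_α + z_β)·σ/δ)².
z_α = 1.645; z_β = 1.282 (power 90%).
n = 2 × (2.927 × 13.4 / 5.95)² = 2 × 43.45 = 86.90
Round up: n = 87 per group.

87 per group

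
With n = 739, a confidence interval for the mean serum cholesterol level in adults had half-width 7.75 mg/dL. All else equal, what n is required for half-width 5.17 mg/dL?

Margin of error scales as 1/√n, so n₂ = n₁·(E₁/E₂)².
n₂ = 739 × (7.75/5.17)² = 739 × 2.247 = 1660.53
Round up: n₂ = 1661.

1661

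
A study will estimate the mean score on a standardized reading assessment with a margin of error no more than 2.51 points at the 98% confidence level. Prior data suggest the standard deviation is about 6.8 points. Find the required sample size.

40

For a mean, the margin of error is E = z·σ/√n, so n = (zσ/E)².
At 98% confidence, z = 2.326.
n = (2.326 × 6.8 / 2.51)² = 39.71
Round up: n = 40.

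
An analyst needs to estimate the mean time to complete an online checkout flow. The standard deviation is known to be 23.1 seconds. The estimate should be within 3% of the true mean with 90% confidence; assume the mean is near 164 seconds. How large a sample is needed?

60

For a mean, the margin of error is E = z·σ/√n, so n = (zσ/E)².
At 90% confidence, z = 1.645.
E = 3% of 164 = 4.92 seconds.
n = (1.645 × 23.1 / 4.92)² = 59.65
Round up: n = 60.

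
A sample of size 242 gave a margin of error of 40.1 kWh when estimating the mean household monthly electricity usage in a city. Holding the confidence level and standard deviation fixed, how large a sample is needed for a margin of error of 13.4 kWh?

Margin of error scales as 1/√n, so n₂ = n₁·(E₁/E₂)².
n₂ = 242 × (40.1/13.4)² = 242 × 8.955 = 2167.11
Round up: n₂ = 2168.

2168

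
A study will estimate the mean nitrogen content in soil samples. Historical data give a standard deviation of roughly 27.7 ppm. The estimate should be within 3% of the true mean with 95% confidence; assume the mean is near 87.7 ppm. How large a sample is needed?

426

For a mean, the margin of error is E = z·σ/√n, so n = (zσ/E)².
At 95% confidence, z = 1.960.
E = 3% of 87.7 = 2.631 ppm.
n = (1.960 × 27.7 / 2.631)² = 425.82
Round up: n = 426.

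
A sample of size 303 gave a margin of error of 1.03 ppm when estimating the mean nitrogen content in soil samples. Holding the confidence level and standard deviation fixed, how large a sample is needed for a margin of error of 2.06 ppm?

76

Margin of error scales as 1/√n, so n₂ = n₁·(E₁/E₂)².
n₂ = 303 × (1.03/2.06)² = 303 × 0.25 = 75.75
Round up: n₂ = 76.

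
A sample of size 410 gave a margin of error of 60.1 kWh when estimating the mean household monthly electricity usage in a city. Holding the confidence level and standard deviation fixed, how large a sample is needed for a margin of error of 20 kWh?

Margin of error scales as 1/√n, so n₂ = n₁·(E₁/E₂)².
n₂ = 410 × (60.1/20)² = 410 × 9.03 = 3702.30
Round up: n₂ = 3703.

3703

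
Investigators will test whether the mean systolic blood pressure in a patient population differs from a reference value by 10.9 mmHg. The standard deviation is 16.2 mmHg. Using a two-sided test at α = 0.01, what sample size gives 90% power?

n = 33

For a one-sample z-test, n = ((z_{α/2} + z_β)·σ/δ)².
z_{α/2} = 2.576 (two-sided α = 0.01); z_β = 1.282 (power 90% → β = 0.1).
n = (3.858 × 16.2 / 10.9)² = 32.88
Round up: n = 33.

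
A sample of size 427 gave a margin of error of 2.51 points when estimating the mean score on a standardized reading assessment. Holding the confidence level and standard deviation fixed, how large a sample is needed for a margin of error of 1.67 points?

Margin of error scales as 1/√n, so n₂ = n₁·(E₁/E₂)².
n₂ = 427 × (2.51/1.67)² = 427 × 2.259 = 964.59
Round up: n₂ = 965.

965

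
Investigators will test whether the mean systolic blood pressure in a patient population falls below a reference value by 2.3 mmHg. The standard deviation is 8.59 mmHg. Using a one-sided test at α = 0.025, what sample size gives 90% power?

n = 147

For a one-sample z-test, n = ((z_α + z_β)·σ/δ)².
z_α = 1.960 (one-sided α = 0.025); z_β = 1.282 (power 90% → β = 0.1).
n = (3.242 × 8.59 / 2.3)² = 146.61
Round up: n = 147.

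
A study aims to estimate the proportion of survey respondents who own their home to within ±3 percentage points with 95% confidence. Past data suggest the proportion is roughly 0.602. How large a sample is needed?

1023

For a proportion with margin E = 0.03 at 95% confidence, z = 1.960.
n = p̂(1−p̂)(z/E)² = 0.602 × 0.398 × (1.960/0.03)² = 1022.70
Round up: n = 1023.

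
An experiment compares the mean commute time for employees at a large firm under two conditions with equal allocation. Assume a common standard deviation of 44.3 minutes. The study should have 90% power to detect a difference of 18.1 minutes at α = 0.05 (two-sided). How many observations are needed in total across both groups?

252 total

For two equal groups, n per group = 2·((z_{α/2} + z_β)·σ/δ)².
z_{α/2} = 1.960; z_β = 1.282 (power 90%).
n = 2 × (3.242 × 44.3 / 18.1)² = 2 × 62.96 = 125.92
Round up: n = 126 per group.
Total across both groups: 2 × 126 = 252.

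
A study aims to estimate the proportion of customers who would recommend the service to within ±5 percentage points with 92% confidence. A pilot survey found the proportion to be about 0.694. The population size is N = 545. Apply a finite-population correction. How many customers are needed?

177

For a proportion with margin E = 0.05 at 92% confidence, z = 1.751.
n = p̂(1−p̂)(z/E)² = 0.694 × 0.306 × (1.751/0.05)² = 260.44 — call this n₀.
Finite-population correction with N = 545: n = n₀ / (1 + (n₀−1)/N) = 260.44 / 1.476 = 176.45
Round up: n = 177.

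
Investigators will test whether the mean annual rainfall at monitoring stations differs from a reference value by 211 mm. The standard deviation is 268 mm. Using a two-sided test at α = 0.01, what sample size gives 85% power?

22

For a one-sample z-test, n = ((z_{α/2} + z_β)·σ/δ)².
z_{α/2} = 2.576 (two-sided α = 0.01); z_β = 1.036 (power 85% → β = 0.15).
n = (3.612 × 268 / 211)² = 21.05
Round up: n = 22.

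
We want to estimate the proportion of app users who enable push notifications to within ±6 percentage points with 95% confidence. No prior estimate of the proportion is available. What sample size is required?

n = 267

For a proportion with margin E = 0.06 at 95% confidence, z = 1.960.
With no prior estimate, use p = 0.5, which maximizes p(1−p) at 0.25.
n = 0.25 × (z/E)² = 0.25 × (1.960/0.06)² = 266.78
Round up: n = 267.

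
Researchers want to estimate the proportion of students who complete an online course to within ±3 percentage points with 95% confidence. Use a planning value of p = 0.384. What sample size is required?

n = 1010

For a proportion with margin E = 0.03 at 95% confidence, z = 1.960.
n = p̂(1−p̂)(z/E)² = 0.384 × 0.616 × (1.960/0.03)² = 1009.67
Round up: n = 1010.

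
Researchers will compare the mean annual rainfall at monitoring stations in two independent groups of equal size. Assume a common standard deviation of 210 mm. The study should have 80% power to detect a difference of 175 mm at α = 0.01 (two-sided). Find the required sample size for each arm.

34 per group

For two equal groups, n per group = 2·((z_{α/2} + z_β)·σ/δ)².
z_{α/2} = 2.576; z_β = 0.842 (power 80%).
n = 2 × (3.418 × 210 / 175)² = 2 × 16.82 = 33.64
Round up: n = 34 per group.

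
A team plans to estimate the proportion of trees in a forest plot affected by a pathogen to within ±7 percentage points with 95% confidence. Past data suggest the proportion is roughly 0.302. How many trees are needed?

For a proportion with margin E = 0.07 at 95% confidence, z = 1.960.
n = p̂(1−p̂)(z/E)² = 0.302 × 0.698 × (1.960/0.07)² = 165.26
Round up: n = 166.

n = 166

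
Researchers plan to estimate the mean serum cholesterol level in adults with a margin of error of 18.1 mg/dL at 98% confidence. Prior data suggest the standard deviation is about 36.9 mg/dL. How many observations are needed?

For a mean, the margin of error is E = z·σ/√n, so n = (zσ/E)².
At 98% confidence, z = 2.326.
n = (2.326 × 36.9 / 18.1)² = 22.49
Round up: n = 23.

23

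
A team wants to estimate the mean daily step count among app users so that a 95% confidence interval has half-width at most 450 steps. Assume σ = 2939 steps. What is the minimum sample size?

164

For a mean, the margin of error is E = z·σ/√n, so n = (zσ/E)².
At 95% confidence, z = 1.960.
n = (1.960 × 2939 / 450)² = 163.87
Round up: n = 164.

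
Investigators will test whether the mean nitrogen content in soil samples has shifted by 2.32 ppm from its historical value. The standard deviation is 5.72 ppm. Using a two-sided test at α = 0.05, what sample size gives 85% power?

n = 55

For a one-sample z-test, n = ((z_{α/2} + z_β)·σ/δ)².
z_{α/2} = 1.960 (two-sided α = 0.05); z_β = 1.036 (power 85% → β = 0.15).
n = (2.996 × 5.72 / 2.32)² = 54.56
Round up: n = 55.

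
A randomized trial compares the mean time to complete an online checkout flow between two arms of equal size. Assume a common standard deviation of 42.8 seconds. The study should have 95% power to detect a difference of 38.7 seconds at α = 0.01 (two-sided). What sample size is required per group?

For two equal groups, n per group = 2·((z_{α/2} + z_β)·σ/δ)².
z_{α/2} = 2.576; z_β = 1.645 (power 95%).
n = 2 × (4.221 × 42.8 / 38.7)² = 2 × 21.79 = 43.58
Round up: n = 44 per group.

44 per group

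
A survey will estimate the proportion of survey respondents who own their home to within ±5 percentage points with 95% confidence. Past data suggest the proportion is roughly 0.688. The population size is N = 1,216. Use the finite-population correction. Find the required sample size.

260

For a proportion with margin E = 0.05 at 95% confidence, z = 1.960.
n = p̂(1−p̂)(z/E)² = 0.688 × 0.312 × (1.960/0.05)² = 329.85 — call this n₀.
Finite-population correction with N = 1,216: n = n₀ / (1 + (n₀−1)/N) = 329.85 / 1.27 = 259.72
Round up: n = 260.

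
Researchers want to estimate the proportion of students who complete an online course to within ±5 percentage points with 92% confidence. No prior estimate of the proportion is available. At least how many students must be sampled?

For a proportion with margin E = 0.05 at 92% confidence, z = 1.751.
With no prior estimate, use p = 0.5, which maximizes p(1−p) at 0.25.
n = 0.25 × (z/E)² = 0.25 × (1.751/0.05)² = 306.60
Round up: n = 307.

307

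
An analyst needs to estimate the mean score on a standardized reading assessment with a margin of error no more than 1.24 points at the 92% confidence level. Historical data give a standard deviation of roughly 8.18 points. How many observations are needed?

n = 134

For a mean, the margin of error is E = z·σ/√n, so n = (zσ/E)².
At 92% confidence, z = 1.751.
n = (1.751 × 8.18 / 1.24)² = 133.42
Round up: n = 134.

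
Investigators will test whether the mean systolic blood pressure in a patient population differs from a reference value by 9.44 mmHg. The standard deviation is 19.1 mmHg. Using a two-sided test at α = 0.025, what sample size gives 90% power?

51

For a one-sample z-test, n = ((z_{α/2} + z_β)·σ/δ)².
z_{α/2} = 2.241 (two-sided α = 0.025); z_β = 1.282 (power 90% → β = 0.1).
n = (3.523 × 19.1 / 9.44)² = 50.81
Round up: n = 51.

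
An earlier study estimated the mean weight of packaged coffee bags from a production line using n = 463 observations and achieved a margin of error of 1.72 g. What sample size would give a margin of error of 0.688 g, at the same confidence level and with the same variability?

2894

Margin of error scales as 1/√n, so n₂ = n₁·(E₁/E₂)².
n₂ = 463 × (1.72/0.688)² = 463 × 6.25 = 2893.75
Round up: n₂ = 2894.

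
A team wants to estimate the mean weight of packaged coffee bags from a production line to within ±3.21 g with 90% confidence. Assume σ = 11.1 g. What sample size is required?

For a mean, the margin of error is E = z·σ/√n, so n = (zσ/E)².
At 90% confidence, z = 1.645.
n = (1.645 × 11.1 / 3.21)² = 32.36
Round up: n = 33.

n = 33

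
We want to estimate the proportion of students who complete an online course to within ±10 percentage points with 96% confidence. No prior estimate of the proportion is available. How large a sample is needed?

106

For a proportion with margin E = 0.1 at 96% confidence, z = 2.054.
With no prior estimate, use p = 0.5, which maximizes p(1−p) at 0.25.
n = 0.25 × (z/E)² = 0.25 × (2.054/0.1)² = 105.47
Round up: n = 106.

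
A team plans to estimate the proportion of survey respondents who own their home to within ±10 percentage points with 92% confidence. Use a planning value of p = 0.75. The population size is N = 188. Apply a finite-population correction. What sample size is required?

45

For a proportion with margin E = 0.1 at 92% confidence, z = 1.751.
n = p̂(1−p̂)(z/E)² = 0.75 × 0.25 × (1.751/0.1)² = 57.49 — call this n₀.
Finite-population correction with N = 188: n = n₀ / (1 + (n₀−1)/N) = 57.49 / 1.3 = 44.22
Round up: n = 45.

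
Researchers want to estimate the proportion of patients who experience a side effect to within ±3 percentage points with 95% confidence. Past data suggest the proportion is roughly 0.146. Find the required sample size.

533

For a proportion with margin E = 0.03 at 95% confidence, z = 1.960.
n = p̂(1−p̂)(z/E)² = 0.146 × 0.854 × (1.960/0.03)² = 532.21
Round up: n = 533.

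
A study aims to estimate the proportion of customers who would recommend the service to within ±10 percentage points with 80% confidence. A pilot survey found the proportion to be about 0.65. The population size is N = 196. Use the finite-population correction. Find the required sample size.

For a proportion with margin E = 0.1 at 80% confidence, z = 1.282.
n = p̂(1−p̂)(z/E)² = 0.65 × 0.35 × (1.282/0.1)² = 37.39 — call this n₀.
Finite-population correction with N = 196: n = n₀ / (1 + (n₀−1)/N) = 37.39 / 1.186 = 31.53
Round up: n = 32.

32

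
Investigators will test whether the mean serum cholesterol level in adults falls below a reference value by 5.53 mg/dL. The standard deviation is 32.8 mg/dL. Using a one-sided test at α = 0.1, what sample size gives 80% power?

159

For a one-sample z-test, n = ((z_α + z_β)·σ/δ)².
z_α = 1.282 (one-sided α = 0.1); z_β = 0.842 (power 80% → β = 0.2).
n = (2.124 × 32.8 / 5.53)² = 158.71
Round up: n = 159.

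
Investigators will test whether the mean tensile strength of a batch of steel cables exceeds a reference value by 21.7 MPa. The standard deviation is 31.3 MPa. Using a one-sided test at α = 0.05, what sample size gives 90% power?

18

For a one-sample z-test, n = ((z_α + z_β)·σ/δ)².
z_α = 1.645 (one-sided α = 0.05); z_β = 1.282 (power 90% → β = 0.1).
n = (2.927 × 31.3 / 21.7)² = 17.82
Round up: n = 18.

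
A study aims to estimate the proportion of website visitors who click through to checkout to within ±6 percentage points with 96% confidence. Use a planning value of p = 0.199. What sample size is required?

187

For a proportion with margin E = 0.06 at 96% confidence, z = 2.054.
n = p̂(1−p̂)(z/E)² = 0.199 × 0.801 × (2.054/0.06)² = 186.80
Round up: n = 187.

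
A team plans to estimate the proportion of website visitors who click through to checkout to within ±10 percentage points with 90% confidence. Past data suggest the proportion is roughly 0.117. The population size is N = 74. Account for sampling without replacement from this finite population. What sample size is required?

For a proportion with margin E = 0.1 at 90% confidence, z = 1.645.
n = p̂(1−p̂)(z/E)² = 0.117 × 0.883 × (1.645/0.1)² = 27.96 — call this n₀.
Finite-population correction with N = 74: n = n₀ / (1 + (n₀−1)/N) = 27.96 / 1.364 = 20.50
Round up: n = 21.

n = 21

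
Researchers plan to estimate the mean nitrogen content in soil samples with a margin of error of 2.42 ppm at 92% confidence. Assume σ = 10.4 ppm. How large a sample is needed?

For a mean, the margin of error is E = z·σ/√n, so n = (zσ/E)².
At 92% confidence, z = 1.751.
n = (1.751 × 10.4 / 2.42)² = 56.63
Round up: n = 57.

n = 57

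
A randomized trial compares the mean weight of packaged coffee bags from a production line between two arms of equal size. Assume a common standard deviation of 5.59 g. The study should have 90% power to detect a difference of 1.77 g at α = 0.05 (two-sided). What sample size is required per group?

210 per group

For two equal groups, n per group = 2·((z_{α/2} + z_β)·σ/δ)².
z_{α/2} = 1.960; z_β = 1.282 (power 90%).
n = 2 × (3.242 × 5.59 / 1.77)² = 2 × 104.83 = 209.66
Round up: n = 210 per group.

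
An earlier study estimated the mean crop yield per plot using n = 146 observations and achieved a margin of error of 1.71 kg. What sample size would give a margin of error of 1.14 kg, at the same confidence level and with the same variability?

Margin of error scales as 1/√n, so n₂ = n₁·(E₁/E₂)².
n₂ = 146 × (1.71/1.14)² = 146 × 2.25 = 328.50
Round up: n₂ = 329.

329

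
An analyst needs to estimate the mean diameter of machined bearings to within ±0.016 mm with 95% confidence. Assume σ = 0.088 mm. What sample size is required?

For a mean, the margin of error is E = z·σ/√n, so n = (zσ/E)².
At 95% confidence, z = 1.960.
n = (1.960 × 0.088 / 0.016)² = 116.21
Round up: n = 117.

n = 117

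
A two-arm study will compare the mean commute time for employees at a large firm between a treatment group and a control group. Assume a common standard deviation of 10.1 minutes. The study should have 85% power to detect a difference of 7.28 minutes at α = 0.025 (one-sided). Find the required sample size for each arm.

For two equal groups, n per group = 2·((z_α + z_β)·σ/δ)².
z_α = 1.960; z_β = 1.036 (power 85%).
n = 2 × (2.996 × 10.1 / 7.28)² = 2 × 17.28 = 34.56
Round up: n = 35 per group.

35 per group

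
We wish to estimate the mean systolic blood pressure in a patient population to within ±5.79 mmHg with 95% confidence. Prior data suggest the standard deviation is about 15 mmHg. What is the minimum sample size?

26

For a mean, the margin of error is E = z·σ/√n, so n = (zσ/E)².
At 95% confidence, z = 1.960.
n = (1.960 × 15 / 5.79)² = 25.78
Round up: n = 26.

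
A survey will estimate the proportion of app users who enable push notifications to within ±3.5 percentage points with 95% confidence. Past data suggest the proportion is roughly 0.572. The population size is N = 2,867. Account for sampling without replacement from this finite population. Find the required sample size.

606

For a proportion with margin E = 0.035 at 95% confidence, z = 1.960.
n = p̂(1−p̂)(z/E)² = 0.572 × 0.428 × (1.960/0.035)² = 767.74 — call this n₀.
Finite-population correction with N = 2,867: n = n₀ / (1 + (n₀−1)/N) = 767.74 / 1.267 = 605.95
Round up: n = 606.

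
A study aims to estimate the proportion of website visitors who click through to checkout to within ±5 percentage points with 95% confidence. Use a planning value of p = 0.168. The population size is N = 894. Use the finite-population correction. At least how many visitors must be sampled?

174

For a proportion with margin E = 0.05 at 95% confidence, z = 1.960.
n = p̂(1−p̂)(z/E)² = 0.168 × 0.832 × (1.960/0.05)² = 214.79 — call this n₀.
Finite-population correction with N = 894: n = n₀ / (1 + (n₀−1)/N) = 214.79 / 1.239 = 173.36
Round up: n = 174.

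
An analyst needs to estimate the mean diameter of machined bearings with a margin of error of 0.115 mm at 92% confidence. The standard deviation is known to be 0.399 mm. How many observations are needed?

37

For a mean, the margin of error is E = z·σ/√n, so n = (zσ/E)².
At 92% confidence, z = 1.751.
n = (1.751 × 0.399 / 0.115)² = 36.91
Round up: n = 37.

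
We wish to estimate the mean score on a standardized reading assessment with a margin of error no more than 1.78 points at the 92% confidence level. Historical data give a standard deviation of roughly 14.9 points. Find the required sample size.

215

For a mean, the margin of error is E = z·σ/√n, so n = (zσ/E)².
At 92% confidence, z = 1.751.
n = (1.751 × 14.9 / 1.78)² = 214.83
Round up: n = 215.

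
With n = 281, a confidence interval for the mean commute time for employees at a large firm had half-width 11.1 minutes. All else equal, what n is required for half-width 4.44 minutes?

Margin of error scales as 1/√n, so n₂ = n₁·(E₁/E₂)².
n₂ = 281 × (11.1/4.44)² = 281 × 6.25 = 1756.25
Round up: n₂ = 1757.

1757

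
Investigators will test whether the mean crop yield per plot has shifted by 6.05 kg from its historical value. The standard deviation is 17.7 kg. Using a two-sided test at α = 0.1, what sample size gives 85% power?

n = 62

For a one-sample z-test, n = ((z_{α/2} + z_β)·σ/δ)².
z_{α/2} = 1.645 (two-sided α = 0.1); z_β = 1.036 (power 85% → β = 0.15).
n = (2.681 × 17.7 / 6.05)² = 61.52
Round up: n = 62.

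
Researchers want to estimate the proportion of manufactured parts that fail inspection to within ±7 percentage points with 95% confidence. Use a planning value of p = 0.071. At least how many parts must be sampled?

For a proportion with margin E = 0.07 at 95% confidence, z = 1.960.
n = p̂(1−p̂)(z/E)² = 0.071 × 0.929 × (1.960/0.07)² = 51.71
Round up: n = 52.

52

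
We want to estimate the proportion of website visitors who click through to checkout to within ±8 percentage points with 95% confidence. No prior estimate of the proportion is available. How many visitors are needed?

For a proportion with margin E = 0.08 at 95% confidence, z = 1.960.
With no prior estimate, use p = 0.5, which maximizes p(1−p) at 0.25.
n = 0.25 × (z/E)² = 0.25 × (1.960/0.08)² = 150.06
Round up: n = 151.

151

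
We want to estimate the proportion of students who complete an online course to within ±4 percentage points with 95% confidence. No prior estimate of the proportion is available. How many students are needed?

n = 601

For a proportion with margin E = 0.04 at 95% confidence, z = 1.960.
With no prior estimate, use p = 0.5, which maximizes p(1−p) at 0.25.
n = 0.25 × (z/E)² = 0.25 × (1.960/0.04)² = 600.25
Round up: n = 601.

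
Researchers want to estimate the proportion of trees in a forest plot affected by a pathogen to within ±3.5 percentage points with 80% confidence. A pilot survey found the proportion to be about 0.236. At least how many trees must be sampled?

n = 242

For a proportion with margin E = 0.035 at 80% confidence, z = 1.282.
n = p̂(1−p̂)(z/E)² = 0.236 × 0.764 × (1.282/0.035)² = 241.91
Round up: n = 242.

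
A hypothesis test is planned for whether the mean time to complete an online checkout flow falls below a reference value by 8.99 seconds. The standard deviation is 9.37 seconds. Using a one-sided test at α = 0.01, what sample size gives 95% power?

For a one-sample z-test, n = ((z_α + z_β)·σ/δ)².
z_α = 2.326 (one-sided α = 0.01); z_β = 1.645 (power 95% → β = 0.05).
n = (3.971 × 9.37 / 8.99)² = 17.13
Round up: n = 18.

18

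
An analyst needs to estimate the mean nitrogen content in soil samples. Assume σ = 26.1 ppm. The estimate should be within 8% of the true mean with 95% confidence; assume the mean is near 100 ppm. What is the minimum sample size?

n = 41

For a mean, the margin of error is E = z·σ/√n, so n = (zσ/E)².
At 95% confidence, z = 1.960.
E = 8% of 100 = 8 ppm.
n = (1.960 × 26.1 / 8)² = 40.89
Round up: n = 41.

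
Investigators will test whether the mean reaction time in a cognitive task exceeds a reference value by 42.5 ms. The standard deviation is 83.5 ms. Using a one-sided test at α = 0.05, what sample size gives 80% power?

For a one-sample z-test, n = ((z_α + z_β)·σ/δ)².
z_α = 1.645 (one-sided α = 0.05); z_β = 0.842 (power 80% → β = 0.2).
n = (2.487 × 83.5 / 42.5)² = 23.88
Round up: n = 24.

24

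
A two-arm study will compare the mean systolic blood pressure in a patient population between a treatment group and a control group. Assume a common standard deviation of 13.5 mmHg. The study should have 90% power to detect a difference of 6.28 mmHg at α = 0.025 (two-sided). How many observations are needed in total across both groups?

230 total

For two equal groups, n per group = 2·((z_{α/2} + z_β)·σ/δ)².
z_{α/2} = 2.241; z_β = 1.282 (power 90%).
n = 2 × (3.523 × 13.5 / 6.28)² = 2 × 57.36 = 114.72
Round up: n = 115 per group.
Total across both groups: 2 × 115 = 230.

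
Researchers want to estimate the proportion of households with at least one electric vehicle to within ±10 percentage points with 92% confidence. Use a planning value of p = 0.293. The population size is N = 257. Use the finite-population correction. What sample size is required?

For a proportion with margin E = 0.1 at 92% confidence, z = 1.751.
n = p̂(1−p̂)(z/E)² = 0.293 × 0.707 × (1.751/0.1)² = 63.51 — call this n₀.
Finite-population correction with N = 257: n = n₀ / (1 + (n₀−1)/N) = 63.51 / 1.243 = 51.09
Round up: n = 52.

n = 52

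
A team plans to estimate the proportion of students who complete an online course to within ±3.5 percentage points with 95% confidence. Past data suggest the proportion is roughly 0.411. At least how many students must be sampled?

n = 760

For a proportion with margin E = 0.035 at 95% confidence, z = 1.960.
n = p̂(1−p̂)(z/E)² = 0.411 × 0.589 × (1.960/0.035)² = 759.16
Round up: n = 760.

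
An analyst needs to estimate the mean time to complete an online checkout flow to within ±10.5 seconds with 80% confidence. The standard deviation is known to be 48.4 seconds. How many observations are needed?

n = 35

For a mean, the margin of error is E = z·σ/√n, so n = (zσ/E)².
At 80% confidence, z = 1.282.
n = (1.282 × 48.4 / 10.5)² = 34.92
Round up: n = 35.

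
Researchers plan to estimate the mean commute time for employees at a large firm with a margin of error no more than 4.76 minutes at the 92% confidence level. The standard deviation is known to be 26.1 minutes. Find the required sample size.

For a mean, the margin of error is E = z·σ/√n, so n = (zσ/E)².
At 92% confidence, z = 1.751.
n = (1.751 × 26.1 / 4.76)² = 92.18
Round up: n = 93.

n = 93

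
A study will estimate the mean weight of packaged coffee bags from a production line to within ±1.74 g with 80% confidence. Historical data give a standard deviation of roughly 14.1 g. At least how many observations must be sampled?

For a mean, the margin of error is E = z·σ/√n, so n = (zσ/E)².
At 80% confidence, z = 1.282.
n = (1.282 × 14.1 / 1.74)² = 107.92
Round up: n = 108.

108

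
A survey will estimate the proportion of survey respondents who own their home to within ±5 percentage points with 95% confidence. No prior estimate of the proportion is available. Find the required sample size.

385

For a proportion with margin E = 0.05 at 95% confidence, z = 1.960.
With no prior estimate, use p = 0.5, which maximizes p(1−p) at 0.25.
n = 0.25 × (z/E)² = 0.25 × (1.960/0.05)² = 384.16
Round up: n = 385.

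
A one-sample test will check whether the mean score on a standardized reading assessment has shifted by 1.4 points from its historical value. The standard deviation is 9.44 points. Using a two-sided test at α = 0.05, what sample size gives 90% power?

For a one-sample z-test, n = ((z_{α/2} + z_β)·σ/δ)².
z_{α/2} = 1.960 (two-sided α = 0.05); z_β = 1.282 (power 90% → β = 0.1).
n = (3.242 × 9.44 / 1.4)² = 477.87
Round up: n = 478.

n = 478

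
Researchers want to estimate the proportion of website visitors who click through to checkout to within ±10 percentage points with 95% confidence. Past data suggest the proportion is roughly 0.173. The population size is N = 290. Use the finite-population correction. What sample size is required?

n = 47

For a proportion with margin E = 0.1 at 95% confidence, z = 1.960.
n = p̂(1−p̂)(z/E)² = 0.173 × 0.827 × (1.960/0.1)² = 54.96 — call this n₀.
Finite-population correction with N = 290: n = n₀ / (1 + (n₀−1)/N) = 54.96 / 1.186 = 46.34
Round up: n = 47.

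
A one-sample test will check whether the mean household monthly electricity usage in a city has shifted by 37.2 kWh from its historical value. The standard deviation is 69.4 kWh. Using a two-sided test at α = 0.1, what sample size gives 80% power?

For a one-sample z-test, n = ((z_{α/2} + z_β)·σ/δ)².
z_{α/2} = 1.645 (two-sided α = 0.1); z_β = 0.842 (power 80% → β = 0.2).
n = (2.487 × 69.4 / 37.2)² = 21.53
Round up: n = 22.

n = 22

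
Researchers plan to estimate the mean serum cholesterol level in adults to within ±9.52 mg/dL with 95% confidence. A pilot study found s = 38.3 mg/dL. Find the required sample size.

For a mean, the margin of error is E = z·σ/√n, so n = (zσ/E)².
At 95% confidence, z = 1.960.
n = (1.960 × 38.3 / 9.52)² = 62.18
Round up: n = 63.

63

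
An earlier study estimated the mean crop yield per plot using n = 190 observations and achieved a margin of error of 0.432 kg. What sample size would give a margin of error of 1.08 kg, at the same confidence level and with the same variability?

Margin of error scales as 1/√n, so n₂ = n₁·(E₁/E₂)².
n₂ = 190 × (0.432/1.08)² = 190 × 0.16 = 30.40
Round up: n₂ = 31.

31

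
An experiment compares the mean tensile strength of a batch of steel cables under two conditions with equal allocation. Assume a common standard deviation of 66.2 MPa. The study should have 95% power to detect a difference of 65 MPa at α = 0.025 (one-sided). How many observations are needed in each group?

For two equal groups, n per group = 2·((z_α + z_β)·σ/δ)².
z_α = 1.960; z_β = 1.645 (power 95%).
n = 2 × (3.605 × 66.2 / 65)² = 2 × 13.48 = 26.96
Round up: n = 27 per group.

27 per group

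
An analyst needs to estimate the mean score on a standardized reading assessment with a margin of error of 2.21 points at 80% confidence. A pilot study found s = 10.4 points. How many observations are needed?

37

For a mean, the margin of error is E = z·σ/√n, so n = (zσ/E)².
At 80% confidence, z = 1.282.
n = (1.282 × 10.4 / 2.21)² = 36.40
Round up: n = 37.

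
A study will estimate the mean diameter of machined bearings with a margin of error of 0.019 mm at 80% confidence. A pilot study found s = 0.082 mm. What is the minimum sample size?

For a mean, the margin of error is E = z·σ/√n, so n = (zσ/E)².
At 80% confidence, z = 1.282.
n = (1.282 × 0.082 / 0.019)² = 30.61
Round up: n = 31.

31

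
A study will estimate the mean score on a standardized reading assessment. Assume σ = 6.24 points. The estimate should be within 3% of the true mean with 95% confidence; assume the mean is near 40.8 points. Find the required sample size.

100

For a mean, the margin of error is E = z·σ/√n, so n = (zσ/E)².
At 95% confidence, z = 1.960.
E = 3% of 40.8 = 1.224 points.
n = (1.960 × 6.24 / 1.224)² = 99.84
Round up: n = 100.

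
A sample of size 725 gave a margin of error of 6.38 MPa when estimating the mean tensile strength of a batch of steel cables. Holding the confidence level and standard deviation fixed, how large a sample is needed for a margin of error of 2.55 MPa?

Margin of error scales as 1/√n, so n₂ = n₁·(E₁/E₂)².
n₂ = 725 × (6.38/2.55)² = 725 × 6.26 = 4538.50
Round up: n₂ = 4539.

4539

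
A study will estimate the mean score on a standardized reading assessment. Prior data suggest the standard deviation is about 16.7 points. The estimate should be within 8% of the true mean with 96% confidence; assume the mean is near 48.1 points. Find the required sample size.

80

For a mean, the margin of error is E = z·σ/√n, so n = (zσ/E)².
At 96% confidence, z = 2.054.
E = 8% of 48.1 = 3.848 points.
n = (2.054 × 16.7 / 3.848)² = 79.46
Round up: n = 80.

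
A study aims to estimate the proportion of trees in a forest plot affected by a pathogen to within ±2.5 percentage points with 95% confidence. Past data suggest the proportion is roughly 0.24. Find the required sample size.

1122

For a proportion with margin E = 0.025 at 95% confidence, z = 1.960.
n = p̂(1−p̂)(z/E)² = 0.24 × 0.76 × (1.960/0.025)² = 1121.13
Round up: n = 1122.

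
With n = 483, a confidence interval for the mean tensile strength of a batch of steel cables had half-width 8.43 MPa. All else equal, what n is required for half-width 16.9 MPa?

Margin of error scales as 1/√n, so n₂ = n₁·(E₁/E₂)².
n₂ = 483 × (8.43/16.9)² = 483 × 0.2488 = 120.17
Round up: n₂ = 121.

121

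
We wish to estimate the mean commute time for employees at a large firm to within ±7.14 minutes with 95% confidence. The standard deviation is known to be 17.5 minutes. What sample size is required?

n = 24

For a mean, the margin of error is E = z·σ/√n, so n = (zσ/E)².
At 95% confidence, z = 1.960.
n = (1.960 × 17.5 / 7.14)² = 23.08
Round up: n = 24.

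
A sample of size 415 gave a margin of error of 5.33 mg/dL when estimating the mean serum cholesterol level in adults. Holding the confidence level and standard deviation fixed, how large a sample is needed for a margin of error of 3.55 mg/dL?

Margin of error scales as 1/√n, so n₂ = n₁·(E₁/E₂)².
n₂ = 415 × (5.33/3.55)² = 415 × 2.254 = 935.41
Round up: n₂ = 936.

936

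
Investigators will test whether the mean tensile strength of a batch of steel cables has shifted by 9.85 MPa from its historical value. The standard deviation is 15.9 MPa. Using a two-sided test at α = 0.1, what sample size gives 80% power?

17

For a one-sample z-test, n = ((z_{α/2} + z_β)·σ/δ)².
z_{α/2} = 1.645 (two-sided α = 0.1); z_β = 0.842 (power 80% → β = 0.2).
n = (2.487 × 15.9 / 9.85)² = 16.12
Round up: n = 17.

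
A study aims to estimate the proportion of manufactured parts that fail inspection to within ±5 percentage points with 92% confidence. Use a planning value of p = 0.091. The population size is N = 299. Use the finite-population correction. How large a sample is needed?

76

For a proportion with margin E = 0.05 at 92% confidence, z = 1.751.
n = p̂(1−p̂)(z/E)² = 0.091 × 0.909 × (1.751/0.05)² = 101.45 — call this n₀.
Finite-population correction with N = 299: n = n₀ / (1 + (n₀−1)/N) = 101.45 / 1.336 = 75.94
Round up: n = 76.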